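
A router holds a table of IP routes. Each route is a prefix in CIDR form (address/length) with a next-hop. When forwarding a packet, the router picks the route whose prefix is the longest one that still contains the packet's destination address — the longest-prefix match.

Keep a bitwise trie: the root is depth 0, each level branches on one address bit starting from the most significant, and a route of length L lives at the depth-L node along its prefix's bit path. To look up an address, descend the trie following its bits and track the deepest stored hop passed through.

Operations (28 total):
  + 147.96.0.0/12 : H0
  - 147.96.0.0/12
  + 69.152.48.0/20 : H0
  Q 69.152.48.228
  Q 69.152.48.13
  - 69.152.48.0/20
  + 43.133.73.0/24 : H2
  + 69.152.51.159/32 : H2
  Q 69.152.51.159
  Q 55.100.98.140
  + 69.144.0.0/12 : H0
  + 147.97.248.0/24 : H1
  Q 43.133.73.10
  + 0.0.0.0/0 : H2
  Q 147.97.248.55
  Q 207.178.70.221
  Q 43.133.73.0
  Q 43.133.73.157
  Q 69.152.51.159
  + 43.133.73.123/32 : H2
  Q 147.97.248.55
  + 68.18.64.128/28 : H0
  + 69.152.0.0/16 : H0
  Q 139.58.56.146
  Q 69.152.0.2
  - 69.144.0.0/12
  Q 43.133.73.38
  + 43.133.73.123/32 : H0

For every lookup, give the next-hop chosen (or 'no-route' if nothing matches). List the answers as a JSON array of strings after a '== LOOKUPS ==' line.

Apply in order:
  + 147.96.0.0/12 (H0) depth=12
  del 147.96.0.0/12 (clear depth 12)
  + 69.152.48.0/20 (H0) depth=20
  lookup 69.152.48.228: bits 01000101100110000011 walk d0:-→d1:-→d2:-→d3:-→d4:-→d5:-→d6:-→d7:-→d8:-→d9:-→d10:-→d11:-→d12:-→d13:-→d14:-→d15:-→d16:-→d17:-→d18:-→d19:-→d20:H0 -> H0
  lookup 69.152.48.13: bits 01000101100110000011 walk d0:-→d1:-→d2:-→d3:-→d4:-→d5:-→d6:-→d7:-→d8:-→d9:-→d10:-→d11:-→d12:-→d13:-→d14:-→d15:-→d16:-→d17:-→d18:-→d19:-→d20:H0 -> H0
  del 69.152.48.0/20 (clear depth 20)
  + 43.133.73.0/24 (H2) depth=24
  + 69.152.51.159/32 (H2) depth=32
  lookup 69.152.51.159: bits 01000101100110000011001110011111 walk d0:-→d1:-→d2:-→d3:-→d4:-→d5:-→d6:-→d7:-→d8:-→d9:-→d10:-→d11:-→d12:-→d13:-→d14:-→d15:-→d16:-→d17:-→d18:-→d19:-→d20:-→d21:-→d22:-→d23:-→d24:-→d25:-→d26:-→d27:-→d28:-→d29:-→d30:-→d31:-→d32:H2 -> H2
  lookup 55.100.98.140: bits 001 walk d0:-→d1:-→d2:-→d3:- -> no-route
  + 69.144.0.0/12 (H0) depth=12
  + 147.97.248.0/24 (H1) depth=24
  lookup 43.133.73.10: bits 001010111000010101001001 walk d0:-→d1:-→d2:-→d3:-→d4:-→d5:-→d6:-→d7:-→d8:-→d9:-→d10:-→d11:-→d12:-→d13:-→d14:-→d15:-→d16:-→d17:-→d18:-→d19:-→d20:-→d21:-→d22:-→d23:-→d24:H2 -> H2
  + 0.0.0.0/0 (H2) depth=0
  lookup 147.97.248.55: bits 100100110110000111111000 walk d0:H2→d1:-→d2:-→d3:-→d4:-→d5:-→d6:-→d7:-→d8:-→d9:-→d10:-→d11:-→d12:-→d13:-→d14:-→d15:-→d16:-→d17:-→d18:-→d19:-→d20:-→d21:-→d22:-→d23:-→d24:H1 -> H1
  lookup 207.178.70.221: bits 1 walk d0:H2→d1:- -> H2
  lookup 43.133.73.0: bits 001010111000010101001001 walk d0:H2→d1:-→d2:-→d3:-→d4:-→d5:-→d6:-→d7:-→d8:-→d9:-→d10:-→d11:-→d12:-→d13:-→d14:-→d15:-→d16:-→d17:-→d18:-→d19:-→d20:-→d21:-→d22:-→d23:-→d24:H2 -> H2
  lookup 43.133.73.157: bits 001010111000010101001001 walk d0:H2→d1:-→d2:-→d3:-→d4:-→d5:-→d6:-→d7:-→d8:-→d9:-→d10:-→d11:-→d12:-→d13:-→d14:-→d15:-→d16:-→d17:-→d18:-→d19:-→d20:-→d21:-→d22:-→d23:-→d24:H2 -> H2
  lookup 69.152.51.159: bits 01000101100110000011001110011111 walk d0:H2→d1:-→d2:-→d3:-→d4:-→d5:-→d6:-→d7:-→d8:-→d9:-→d10:-→d11:-→d12:H0→d13:-→d14:-→d15:-→d16:-→d17:-→d18:-→d19:-→d20:-→d21:-→d22:-→d23:-→d24:-→d25:-→d26:-→d27:-→d28:-→d29:-→d30:-→d31:-→d32:H2 -> H2
  + 43.133.73.123/32 (H2) depth=32
  lookup 147.97.248.55: bits 100100110110000111111000 walk d0:H2→d1:-→d2:-→d3:-→d4:-→d5:-→d6:-→d7:-→d8:-→d9:-→d10:-→d11:-→d12:-→d13:-→d14:-→d15:-→d16:-→d17:-→d18:-→d19:-→d20:-→d21:-→d22:-→d23:-→d24:H1 -> H1
  + 68.18.64.128/28 (H0) depth=28
  + 69.152.0.0/16 (H0) depth=16
  lookup 139.58.56.146: bits 100 walk d0:H2→d1:-→d2:-→d3:- -> H2
  lookup 69.152.0.2: bits 010001011001100000 walk d0:H2→d1:-→d2:-→d3:-→d4:-→d5:-→d6:-→d7:-→d8:-→d9:-→d10:-→d11:-→d12:H0→d13:-→d14:-→d15:-→d16:H0→d17:-→d18:- -> H0
  del 69.144.0.0/12 (clear depth 12)
  lookup 43.133.73.38: bits 0010101110000101010010010 walk d0:H2→d1:-→d2:-→d3:-→d4:-→d5:-→d6:-→d7:-→d8:-→d9:-→d10:-→d11:-→d12:-→d13:-→d14:-→d15:-→d16:-→d17:-→d18:-→d19:-→d20:-→d21:-→d22:-→d23:-→d24:H2→d25:- -> H2
  + 43.133.73.123/32 (H0) depth=32

== LOOKUPS ==
["H0","H0","H2","no-route","H2","H1","H2","H2","H2","H2","H1","H2","H0","H2"]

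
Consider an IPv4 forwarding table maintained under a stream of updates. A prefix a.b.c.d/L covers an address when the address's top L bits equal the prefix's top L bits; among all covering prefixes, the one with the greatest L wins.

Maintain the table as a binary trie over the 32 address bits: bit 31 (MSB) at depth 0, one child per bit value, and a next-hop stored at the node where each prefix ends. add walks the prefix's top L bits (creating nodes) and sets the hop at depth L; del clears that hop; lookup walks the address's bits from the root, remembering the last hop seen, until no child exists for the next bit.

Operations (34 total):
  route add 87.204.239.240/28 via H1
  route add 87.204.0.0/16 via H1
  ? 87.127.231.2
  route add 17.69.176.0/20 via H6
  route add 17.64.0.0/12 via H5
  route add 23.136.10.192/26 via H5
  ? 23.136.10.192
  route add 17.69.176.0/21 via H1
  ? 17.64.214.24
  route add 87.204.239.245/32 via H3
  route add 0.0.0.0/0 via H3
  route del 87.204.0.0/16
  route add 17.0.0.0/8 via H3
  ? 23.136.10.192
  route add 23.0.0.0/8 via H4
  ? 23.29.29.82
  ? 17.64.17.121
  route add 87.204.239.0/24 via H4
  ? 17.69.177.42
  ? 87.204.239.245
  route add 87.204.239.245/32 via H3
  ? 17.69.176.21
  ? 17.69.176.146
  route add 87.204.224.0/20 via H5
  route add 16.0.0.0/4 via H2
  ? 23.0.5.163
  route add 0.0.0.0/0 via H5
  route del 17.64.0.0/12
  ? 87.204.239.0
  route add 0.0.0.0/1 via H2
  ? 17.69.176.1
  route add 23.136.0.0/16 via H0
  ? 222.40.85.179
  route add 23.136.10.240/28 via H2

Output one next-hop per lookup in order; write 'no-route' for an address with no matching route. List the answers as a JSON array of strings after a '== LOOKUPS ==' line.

Apply in order:
  + 87.204.239.240/28 (H1) depth=28
  + 87.204.0.0/16 (H1) depth=16
  lookup 87.127.231.2: bits 01010111 walk d0:-→d1:-→d2:-→d3:-→d4:-→d5:-→d6:-→d7:-→d8:- -> no-route
  + 17.69.176.0/20 (H6) depth=20
  + 17.64.0.0/12 (H5) depth=12
  + 23.136.10.192/26 (H5) depth=26
  lookup 23.136.10.192: bits 00010111100010000000101011 walk d0:-→d1:-→d2:-→d3:-→d4:-→d5:-→d6:-→d7:-→d8:-→d9:-→d10:-→d11:-→d12:-→d13:-→d14:-→d15:-→d16:-→d17:-→d18:-→d19:-→d20:-→d21:-→d22:-→d23:-→d24:-→d25:-→d26:H5 -> H5
  + 17.69.176.0/21 (H1) depth=21
  lookup 17.64.214.24: bits 0001000101000 walk d0:-→d1:-→d2:-→d3:-→d4:-→d5:-→d6:-→d7:-→d8:-→d9:-→d10:-→d11:-→d12:H5→d13:- -> H5
  + 87.204.239.245/32 (H3) depth=32
  + 0.0.0.0/0 (H3) depth=0
  - 87.204.0.0/16 clear@16
  + 17.0.0.0/8 (H3) depth=8
  lookup 23.136.10.192: bits 00010111100010000000101011 walk d0:H3→d1:-→d2:-→d3:-→d4:-→d5:-→d6:-→d7:-→d8:-→d9:-→d10:-→d11:-→d12:-→d13:-→d14:-→d15:-→d16:-→d17:-→d18:-→d19:-→d20:-→d21:-→d22:-→d23:-→d24:-→d25:-→d26:H5 -> H5
  + 23.0.0.0/8 (H4) depth=8
  lookup 23.29.29.82: bits 00010111 walk d0:H3→d1:-→d2:-→d3:-→d4:-→d5:-→d6:-→d7:-→d8:H4 -> H4
  lookup 17.64.17.121: bits 0001000101000 walk d0:H3→d1:-→d2:-→d3:-→d4:-→d5:-→d6:-→d7:-→d8:H3→d9:-→d10:-→d11:-→d12:H5→d13:- -> H5
  + 87.204.239.0/24 (H4) depth=24
  lookup 17.69.177.42: bits 000100010100010110110 walk d0:H3→d1:-→d2:-→d3:-→d4:-→d5:-→d6:-→d7:-→d8:H3→d9:-→d10:-→d11:-→d12:H5→d13:-→d14:-→d15:-→d16:-→d17:-→d18:-→d19:-→d20:H6→d21:H1 -> H1
  lookup 87.204.239.245: bits 01010111110011001110111111110101 walk d0:H3→d1:-→d2:-→d3:-→d4:-→d5:-→d6:-→d7:-→d8:-→d9:-→d10:-→d11:-→d12:-→d13:-→d14:-→d15:-→d16:-→d17:-→d18:-→d19:-→d20:-→d21:-→d22:-→d23:-→d24:H4→d25:-→d26:-→d27:-→d28:H1→d29:-→d30:-→d31:-→d32:H3 -> H3
  + 87.204.239.245/32 (H3) depth=32
  lookup 17.69.176.21: bits 000100010100010110110 walk d0:H3→d1:-→d2:-→d3:-→d4:-→d5:-→d6:-→d7:-→d8:H3→d9:-→d10:-→d11:-→d12:H5→d13:-→d14:-→d15:-→d16:-→d17:-→d18:-→d19:-→d20:H6→d21:H1 -> H1
  lookup 17.69.176.146: bits 000100010100010110110 walk d0:H3→d1:-→d2:-→d3:-→d4:-→d5:-→d6:-→d7:-→d8:H3→d9:-→d10:-→d11:-→d12:H5→d13:-→d14:-→d15:-→d16:-→d17:-→d18:-→d19:-→d20:H6→d21:H1 -> H1
  + 87.204.224.0/20 (H5) depth=20
  + 16.0.0.0/4 (H2) depth=4
  lookup 23.0.5.163: bits 00010111 walk d0:H3→d1:-→d2:-→d3:-→d4:H2→d5:-→d6:-→d7:-→d8:H4 -> H4
  + 0.0.0.0/0 (H5) depth=0
  - 17.64.0.0/12 clear@12
  lookup 87.204.239.0: bits 010101111100110011101111 walk d0:H5→d1:-→d2:-→d3:-→d4:-→d5:-→d6:-→d7:-→d8:-→d9:-→d10:-→d11:-→d12:-→d13:-→d14:-→d15:-→d16:-→d17:-→d18:-→d19:-→d20:H5→d21:-→d22:-→d23:-→d24:H4 -> H4
  + 0.0.0.0/1 (H2) depth=1
  lookup 17.69.176.1: bits 000100010100010110110 walk d0:H5→d1:H2→d2:-→d3:-→d4:H2→d5:-→d6:-→d7:-→d8:H3→d9:-→d10:-→d11:-→d12:-→d13:-→d14:-→d15:-→d16:-→d17:-→d18:-→d19:-→d20:H6→d21:H1 -> H1
  + 23.136.0.0/16 (H0) depth=16
  lookup 222.40.85.179: bits ε walk d0:H5 -> H5
  + 23.136.10.240/28 (H2) depth=28

== LOOKUPS ==
["no-route","H5","H5","H5","H4","H5","H1","H3","H1","H1","H4","H4","H1","H5"]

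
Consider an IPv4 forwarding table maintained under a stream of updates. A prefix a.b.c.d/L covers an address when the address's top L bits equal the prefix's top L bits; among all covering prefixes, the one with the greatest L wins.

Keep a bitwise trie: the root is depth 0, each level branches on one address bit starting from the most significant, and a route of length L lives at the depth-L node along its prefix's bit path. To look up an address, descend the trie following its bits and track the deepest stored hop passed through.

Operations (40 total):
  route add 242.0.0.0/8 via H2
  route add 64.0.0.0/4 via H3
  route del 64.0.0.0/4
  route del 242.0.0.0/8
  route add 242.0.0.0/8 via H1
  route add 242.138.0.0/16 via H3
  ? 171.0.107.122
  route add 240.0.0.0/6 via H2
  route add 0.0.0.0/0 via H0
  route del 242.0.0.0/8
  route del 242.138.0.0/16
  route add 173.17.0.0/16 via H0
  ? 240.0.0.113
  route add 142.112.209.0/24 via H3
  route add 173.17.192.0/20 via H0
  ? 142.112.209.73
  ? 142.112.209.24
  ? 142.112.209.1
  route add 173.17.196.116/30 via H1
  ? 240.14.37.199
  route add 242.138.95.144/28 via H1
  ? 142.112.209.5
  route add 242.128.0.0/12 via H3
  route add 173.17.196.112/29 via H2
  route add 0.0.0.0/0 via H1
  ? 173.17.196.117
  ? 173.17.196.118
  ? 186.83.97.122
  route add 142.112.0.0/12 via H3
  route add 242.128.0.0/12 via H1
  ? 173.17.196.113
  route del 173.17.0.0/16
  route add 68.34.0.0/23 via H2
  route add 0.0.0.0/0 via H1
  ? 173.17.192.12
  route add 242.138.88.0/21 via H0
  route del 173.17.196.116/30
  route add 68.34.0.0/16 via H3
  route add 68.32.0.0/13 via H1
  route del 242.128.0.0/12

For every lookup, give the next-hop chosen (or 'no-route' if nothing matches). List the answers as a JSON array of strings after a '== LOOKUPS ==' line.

Apply in order:
  add 242.0.0.0/8 -> H2 at depth 8
  add 64.0.0.0/4 -> H3 at depth 4
  del 64.0.0.0/4 (clear depth 4)
  del 242.0.0.0/8 (clear depth 8)
  add 242.0.0.0/8 -> H1 at depth 8
  add 242.138.0.0/16 -> H3 at depth 16
  Q 171.0.107.122: descend 1 ; hops seen [∅] ; pick no-route
  add 240.0.0.0/6 -> H2 at depth 6
  add 0.0.0.0/0 -> H0 at depth 0
  del 242.0.0.0/8 (clear depth 8)
  del 242.138.0.0/16 (clear depth 16)
  add 173.17.0.0/16 -> H0 at depth 16
  Q 240.0.0.113: descend 111100 ; hops seen [H0,H2] ; pick H2
  add 142.112.209.0/24 -> H3 at depth 24
  add 173.17.192.0/20 -> H0 at depth 20
  Q 142.112.209.73: descend 100011100111000011010001 ; hops seen [H0,H3] ; pick H3
  Q 142.112.209.24: descend 100011100111000011010001 ; hops seen [H0,H3] ; pick H3
  Q 142.112.209.1: descend 100011100111000011010001 ; hops seen [H0,H3] ; pick H3
  add 173.17.196.116/30 -> H1 at depth 30
  Q 240.14.37.199: descend 111100 ; hops seen [H0,H2] ; pick H2
  add 242.138.95.144/28 -> H1 at depth 28
  Q 142.112.209.5: descend 100011100111000011010001 ; hops seen [H0,H3] ; pick H3
  add 242.128.0.0/12 -> H3 at depth 12
  add 173.17.196.112/29 -> H2 at depth 29
  add 0.0.0.0/0 -> H1 at depth 0
  Q 173.17.196.117: descend 101011010001000111000100011101 ; hops seen [H1,H0,H0,H2,H1] ; pick H1
  Q 173.17.196.118: descend 101011010001000111000100011101 ; hops seen [H1,H0,H0,H2,H1] ; pick H1
  Q 186.83.97.122: descend 101 ; hops seen [H1] ; pick H1
  add 142.112.0.0/12 -> H3 at depth 12
  add 242.128.0.0/12 -> H1 at depth 12
  Q 173.17.196.113: descend 10101101000100011100010001110 ; hops seen [H1,H0,H0,H2] ; pick H2
  del 173.17.0.0/16 (clear depth 16)
  add 68.34.0.0/23 -> H2 at depth 23
  add 0.0.0.0/0 -> H1 at depth 0
  Q 173.17.192.12: descend 101011010001000111000 ; hops seen [H1,H0] ; pick H0
  add 242.138.88.0/21 -> H0 at depth 21
  del 173.17.196.116/30 (clear depth 30)
  add 68.34.0.0/16 -> H3 at depth 16
  add 68.32.0.0/13 -> H1 at depth 13
  del 242.128.0.0/12 (clear depth 12)

== LOOKUPS ==
["no-route","H2","H3","H3","H3","H2","H3","H1","H1","H1","H2","H0"]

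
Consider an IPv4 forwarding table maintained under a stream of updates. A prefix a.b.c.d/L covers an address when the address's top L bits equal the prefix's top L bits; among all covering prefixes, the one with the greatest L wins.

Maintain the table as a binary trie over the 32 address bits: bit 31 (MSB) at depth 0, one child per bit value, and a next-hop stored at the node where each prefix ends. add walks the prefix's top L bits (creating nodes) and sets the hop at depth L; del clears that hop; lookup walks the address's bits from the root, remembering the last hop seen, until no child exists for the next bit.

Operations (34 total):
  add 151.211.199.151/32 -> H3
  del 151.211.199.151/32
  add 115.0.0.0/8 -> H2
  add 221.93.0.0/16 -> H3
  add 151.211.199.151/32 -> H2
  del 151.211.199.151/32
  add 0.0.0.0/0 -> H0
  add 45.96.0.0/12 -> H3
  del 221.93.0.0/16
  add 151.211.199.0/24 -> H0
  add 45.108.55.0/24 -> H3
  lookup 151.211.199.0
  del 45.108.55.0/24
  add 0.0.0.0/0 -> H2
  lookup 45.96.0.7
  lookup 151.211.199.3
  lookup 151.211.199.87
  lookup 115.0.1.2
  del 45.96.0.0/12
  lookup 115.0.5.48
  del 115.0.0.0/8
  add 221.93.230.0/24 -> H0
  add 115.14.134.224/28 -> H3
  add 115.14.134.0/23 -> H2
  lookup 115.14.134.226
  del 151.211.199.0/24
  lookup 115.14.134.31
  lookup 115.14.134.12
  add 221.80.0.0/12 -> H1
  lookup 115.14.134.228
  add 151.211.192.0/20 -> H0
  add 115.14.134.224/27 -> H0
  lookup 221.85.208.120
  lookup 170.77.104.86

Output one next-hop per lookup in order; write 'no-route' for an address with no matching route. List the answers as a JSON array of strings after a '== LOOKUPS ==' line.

Process each operation:
  add 151.211.199.151/32 -> H3 at depth 32
  - 151.211.199.151/32 clear@32
  add 115.0.0.0/8 -> H2 at depth 8
  add 221.93.0.0/16 -> H3 at depth 16
  add 151.211.199.151/32 -> H2 at depth 32
  - 151.211.199.151/32 clear@32
  add 0.0.0.0/0 -> H0 at depth 0
  add 45.96.0.0/12 -> H3 at depth 12
  - 221.93.0.0/16 clear@16
  add 151.211.199.0/24 -> H0 at depth 24
  add 45.108.55.0/24 -> H3 at depth 24
  lookup 151.211.199.0: bits 100101111101001111000111 walk d0:H0→d1:-→d2:-→d3:-→d4:-→d5:-→d6:-→d7:-→d8:-→d9:-→d10:-→d11:-→d12:-→d13:-→d14:-→d15:-→d16:-→d17:-→d18:-→d19:-→d20:-→d21:-→d22:-→d23:-→d24:H0 -> H0
  - 45.108.55.0/24 clear@24
  add 0.0.0.0/0 -> H2 at depth 0
  lookup 45.96.0.7: bits 001011010110 walk d0:H2→d1:-→d2:-→d3:-→d4:-→d5:-→d6:-→d7:-→d8:-→d9:-→d10:-→d11:-→d12:H3 -> H3
  lookup 151.211.199.3: bits 100101111101001111000111 walk d0:H2→d1:-→d2:-→d3:-→d4:-→d5:-→d6:-→d7:-→d8:-→d9:-→d10:-→d11:-→d12:-→d13:-→d14:-→d15:-→d16:-→d17:-→d18:-→d19:-→d20:-→d21:-→d22:-→d23:-→d24:H0 -> H0
  lookup 151.211.199.87: bits 100101111101001111000111 walk d0:H2→d1:-→d2:-→d3:-→d4:-→d5:-→d6:-→d7:-→d8:-→d9:-→d10:-→d11:-→d12:-→d13:-→d14:-→d15:-→d16:-→d17:-→d18:-→d19:-→d20:-→d21:-→d22:-→d23:-→d24:H0 -> H0
  lookup 115.0.1.2: bits 01110011 walk d0:H2→d1:-→d2:-→d3:-→d4:-→d5:-→d6:-→d7:-→d8:H2 -> H2
  - 45.96.0.0/12 clear@12
  lookup 115.0.5.48: bits 01110011 walk d0:H2→d1:-→d2:-→d3:-→d4:-→d5:-→d6:-→d7:-→d8:H2 -> H2
  - 115.0.0.0/8 clear@8
  add 221.93.230.0/24 -> H0 at depth 24
  add 115.14.134.224/28 -> H3 at depth 28
  add 115.14.134.0/23 -> H2 at depth 23
  lookup 115.14.134.226: bits 0111001100001110100001101110 walk d0:H2→d1:-→d2:-→d3:-→d4:-→d5:-→d6:-→d7:-→d8:-→d9:-→d10:-→d11:-→d12:-→d13:-→d14:-→d15:-→d16:-→d17:-→d18:-→d19:-→d20:-→d21:-→d22:-→d23:H2→d24:-→d25:-→d26:-→d27:-→d28:H3 -> H3
  - 151.211.199.0/24 clear@24
  lookup 115.14.134.31: bits 011100110000111010000110 walk d0:H2→d1:-→d2:-→d3:-→d4:-→d5:-→d6:-→d7:-→d8:-→d9:-→d10:-→d11:-→d12:-→d13:-→d14:-→d15:-→d16:-→d17:-→d18:-→d19:-→d20:-→d21:-→d22:-→d23:H2→d24:- -> H2
  lookup 115.14.134.12: bits 011100110000111010000110 walk d0:H2→d1:-→d2:-→d3:-→d4:-→d5:-→d6:-→d7:-→d8:-→d9:-→d10:-→d11:-→d12:-→d13:-→d14:-→d15:-→d16:-→d17:-→d18:-→d19:-→d20:-→d21:-→d22:-→d23:H2→d24:- -> H2
  add 221.80.0.0/12 -> H1 at depth 12
  lookup 115.14.134.228: bits 0111001100001110100001101110 walk d0:H2→d1:-→d2:-→d3:-→d4:-→d5:-→d6:-→d7:-→d8:-→d9:-→d10:-→d11:-→d12:-→d13:-→d14:-→d15:-→d16:-→d17:-→d18:-→d19:-→d20:-→d21:-→d22:-→d23:H2→d24:-→d25:-→d26:-→d27:-→d28:H3 -> H3
  add 151.211.192.0/20 -> H0 at depth 20
  add 115.14.134.224/27 -> H0 at depth 27
  lookup 221.85.208.120: bits 110111010101 walk d0:H2→d1:-→d2:-→d3:-→d4:-→d5:-→d6:-→d7:-→d8:-→d9:-→d10:-→d11:-→d12:H1 -> H1
  lookup 170.77.104.86: bits 10 walk d0:H2→d1:-→d2:- -> H2

== LOOKUPS ==
["H0","H3","H0","H0","H2","H2","H3","H2","H2","H3","H1","H2"]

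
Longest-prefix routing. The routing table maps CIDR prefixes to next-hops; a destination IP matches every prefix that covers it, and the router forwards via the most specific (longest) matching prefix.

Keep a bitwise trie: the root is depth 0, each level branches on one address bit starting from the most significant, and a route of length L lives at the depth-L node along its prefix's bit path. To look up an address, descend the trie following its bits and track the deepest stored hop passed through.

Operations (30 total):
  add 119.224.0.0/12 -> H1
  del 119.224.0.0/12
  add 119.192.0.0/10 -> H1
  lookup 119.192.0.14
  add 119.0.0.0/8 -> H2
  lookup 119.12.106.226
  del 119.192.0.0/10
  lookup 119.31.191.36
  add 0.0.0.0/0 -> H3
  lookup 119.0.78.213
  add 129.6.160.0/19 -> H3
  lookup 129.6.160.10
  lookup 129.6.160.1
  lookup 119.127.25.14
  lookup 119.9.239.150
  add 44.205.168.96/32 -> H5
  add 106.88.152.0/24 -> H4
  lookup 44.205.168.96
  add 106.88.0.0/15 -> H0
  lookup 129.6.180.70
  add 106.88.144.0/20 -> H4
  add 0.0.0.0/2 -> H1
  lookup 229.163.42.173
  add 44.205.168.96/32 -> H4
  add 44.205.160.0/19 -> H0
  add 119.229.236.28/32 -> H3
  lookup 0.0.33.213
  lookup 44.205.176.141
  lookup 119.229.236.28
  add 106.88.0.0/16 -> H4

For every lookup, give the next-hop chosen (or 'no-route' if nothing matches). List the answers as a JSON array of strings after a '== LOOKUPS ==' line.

Trace:
  add 119.224.0.0/12 -> H1 at depth 12
  - 119.224.0.0/12 clear@12
  add 119.192.0.0/10 -> H1 at depth 10
  Q 119.192.0.14: descend 0111011111 ; hops seen [H1] ; pick H1
  add 119.0.0.0/8 -> H2 at depth 8
  Q 119.12.106.226: descend 01110111 ; hops seen [H2] ; pick H2
  - 119.192.0.0/10 clear@10
  Q 119.31.191.36: descend 01110111 ; hops seen [H2] ; pick H2
  add 0.0.0.0/0 -> H3 at depth 0
  Q 119.0.78.213: descend 01110111 ; hops seen [H3,H2] ; pick H2
  add 129.6.160.0/19 -> H3 at depth 19
  Q 129.6.160.10: descend 1000000100000110101 ; hops seen [H3,H3] ; pick H3
  Q 129.6.160.1: descend 1000000100000110101 ; hops seen [H3,H3] ; pick H3
  Q 119.127.25.14: descend 01110111 ; hops seen [H3,H2] ; pick H2
  Q 119.9.239.150: descend 01110111 ; hops seen [H3,H2] ; pick H2
  add 44.205.168.96/32 -> H5 at depth 32
  add 106.88.152.0/24 -> H4 at depth 24
  Q 44.205.168.96: descend 00101100110011011010100001100000 ; hops seen [H3,H5] ; pick H5
  add 106.88.0.0/15 -> H0 at depth 15
  Q 129.6.180.70: descend 1000000100000110101 ; hops seen [H3,H3] ; pick H3
  add 106.88.144.0/20 -> H4 at depth 20
  add 0.0.0.0/2 -> H1 at depth 2
  Q 229.163.42.173: descend 1 ; hops seen [H3] ; pick H3
  add 44.205.168.96/32 -> H4 at depth 32
  add 44.205.160.0/19 -> H0 at depth 19
  add 119.229.236.28/32 -> H3 at depth 32
  Q 0.0.33.213: descend 00 ; hops seen [H3,H1] ; pick H1
  Q 44.205.176.141: descend 0010110011001101101 ; hops seen [H3,H1,H0] ; pick H0
  Q 119.229.236.28: descend 01110111111001011110110000011100 ; hops seen [H3,H2,H3] ; pick H3
  add 106.88.0.0/16 -> H4 at depth 16

== LOOKUPS ==
["H1","H2","H2","H2","H3","H3","H2","H2","H5","H3","H3","H1","H0","H3"]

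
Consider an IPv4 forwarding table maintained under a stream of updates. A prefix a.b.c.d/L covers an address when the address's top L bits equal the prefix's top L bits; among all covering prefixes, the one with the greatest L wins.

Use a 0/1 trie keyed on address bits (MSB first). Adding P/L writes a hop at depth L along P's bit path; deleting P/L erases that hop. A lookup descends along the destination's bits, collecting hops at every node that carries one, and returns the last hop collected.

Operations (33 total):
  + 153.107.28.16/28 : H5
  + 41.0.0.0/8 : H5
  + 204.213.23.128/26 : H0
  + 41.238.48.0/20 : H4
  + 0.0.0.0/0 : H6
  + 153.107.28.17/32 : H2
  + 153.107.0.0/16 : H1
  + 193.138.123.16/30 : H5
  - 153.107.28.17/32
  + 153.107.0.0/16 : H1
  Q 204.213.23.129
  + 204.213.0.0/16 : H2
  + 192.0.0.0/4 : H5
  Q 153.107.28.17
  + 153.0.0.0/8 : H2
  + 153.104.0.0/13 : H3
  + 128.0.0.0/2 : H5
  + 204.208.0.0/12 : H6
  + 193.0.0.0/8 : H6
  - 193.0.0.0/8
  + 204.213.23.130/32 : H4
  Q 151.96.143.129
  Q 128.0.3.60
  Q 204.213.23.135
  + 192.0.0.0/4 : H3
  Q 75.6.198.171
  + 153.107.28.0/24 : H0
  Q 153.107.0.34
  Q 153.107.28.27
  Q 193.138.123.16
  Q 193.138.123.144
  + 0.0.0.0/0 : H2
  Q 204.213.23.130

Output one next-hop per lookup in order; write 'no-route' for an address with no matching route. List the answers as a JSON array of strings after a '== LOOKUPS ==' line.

Trace:
  + 153.107.28.16/28 (H5) depth=28
  + 41.0.0.0/8 (H5) depth=8
  + 204.213.23.128/26 (H0) depth=26
  + 41.238.48.0/20 (H4) depth=20
  + 0.0.0.0/0 (H6) depth=0
  + 153.107.28.17/32 (H2) depth=32
  + 153.107.0.0/16 (H1) depth=16
  + 193.138.123.16/30 (H5) depth=30
  del 153.107.28.17/32 (clear depth 32)
  + 153.107.0.0/16 (H1) depth=16
  ? 204.213.23.129  path d0:H6→d1:-→d2:-→d3:-→d4:-→d5:-→d6:-→d7:-→d8:-→d9:-→d10:-→d11:-→d12:-→d13:-→d14:-→d15:-→d16:-→d17:-→d18:-→d19:-→d20:-→d21:-→d22:-→d23:-→d24:-→d25:-→d26:H0  best=H0
  + 204.213.0.0/16 (H2) depth=16
  + 192.0.0.0/4 (H5) depth=4
  ? 153.107.28.17  path d0:H6→d1:-→d2:-→d3:-→d4:-→d5:-→d6:-→d7:-→d8:-→d9:-→d10:-→d11:-→d12:-→d13:-→d14:-→d15:-→d16:H1→d17:-→d18:-→d19:-→d20:-→d21:-→d22:-→d23:-→d24:-→d25:-→d26:-→d27:-→d28:H5→d29:-→d30:-→d31:-→d32:-  best=H5
  + 153.0.0.0/8 (H2) depth=8
  + 153.104.0.0/13 (H3) depth=13
  + 128.0.0.0/2 (H5) depth=2
  + 204.208.0.0/12 (H6) depth=12
  + 193.0.0.0/8 (H6) depth=8
  del 193.0.0.0/8 (clear depth 8)
  + 204.213.23.130/32 (H4) depth=32
  ? 151.96.143.129  path d0:H6→d1:-→d2:H5→d3:-→d4:-  best=H5
  ? 128.0.3.60  path d0:H6→d1:-→d2:H5→d3:-  best=H5
  ? 204.213.23.135  path d0:H6→d1:-→d2:-→d3:-→d4:H5→d5:-→d6:-→d7:-→d8:-→d9:-→d10:-→d11:-→d12:H6→d13:-→d14:-→d15:-→d16:H2→d17:-→d18:-→d19:-→d20:-→d21:-→d22:-→d23:-→d24:-→d25:-→d26:H0→d27:-→d28:-→d29:-  best=H0
  + 192.0.0.0/4 (H3) depth=4
  ? 75.6.198.171  path d0:H6→d1:-  best=H6
  + 153.107.28.0/24 (H0) depth=24
  ? 153.107.0.34  path d0:H6→d1:-→d2:H5→d3:-→d4:-→d5:-→d6:-→d7:-→d8:H2→d9:-→d10:-→d11:-→d12:-→d13:H3→d14:-→d15:-→d16:H1→d17:-→d18:-→d19:-  best=H1
  ? 153.107.28.27  path d0:H6→d1:-→d2:H5→d3:-→d4:-→d5:-→d6:-→d7:-→d8:H2→d9:-→d10:-→d11:-→d12:-→d13:H3→d14:-→d15:-→d16:H1→d17:-→d18:-→d19:-→d20:-→d21:-→d22:-→d23:-→d24:H0→d25:-→d26:-→d27:-→d28:H5  best=H5
  ? 193.138.123.16  path d0:H6→d1:-→d2:-→d3:-→d4:H3→d5:-→d6:-→d7:-→d8:-→d9:-→d10:-→d11:-→d12:-→d13:-→d14:-→d15:-→d16:-→d17:-→d18:-→d19:-→d20:-→d21:-→d22:-→d23:-→d24:-→d25:-→d26:-→d27:-→d28:-→d29:-→d30:H5  best=H5
  ? 193.138.123.144  path d0:H6→d1:-→d2:-→d3:-→d4:H3→d5:-→d6:-→d7:-→d8:-→d9:-→d10:-→d11:-→d12:-→d13:-→d14:-→d15:-→d16:-→d17:-→d18:-→d19:-→d20:-→d21:-→d22:-→d23:-→d24:-  best=H3
  + 0.0.0.0/0 (H2) depth=0
  ? 204.213.23.130  path d0:H2→d1:-→d2:-→d3:-→d4:H3→d5:-→d6:-→d7:-→d8:-→d9:-→d10:-→d11:-→d12:H6→d13:-→d14:-→d15:-→d16:H2→d17:-→d18:-→d19:-→d20:-→d21:-→d22:-→d23:-→d24:-→d25:-→d26:H0→d27:-→d28:-→d29:-→d30:-→d31:-→d32:H4  best=H4

== LOOKUPS ==
["H0","H5","H5","H5","H0","H6","H1","H5","H5","H3","H4"]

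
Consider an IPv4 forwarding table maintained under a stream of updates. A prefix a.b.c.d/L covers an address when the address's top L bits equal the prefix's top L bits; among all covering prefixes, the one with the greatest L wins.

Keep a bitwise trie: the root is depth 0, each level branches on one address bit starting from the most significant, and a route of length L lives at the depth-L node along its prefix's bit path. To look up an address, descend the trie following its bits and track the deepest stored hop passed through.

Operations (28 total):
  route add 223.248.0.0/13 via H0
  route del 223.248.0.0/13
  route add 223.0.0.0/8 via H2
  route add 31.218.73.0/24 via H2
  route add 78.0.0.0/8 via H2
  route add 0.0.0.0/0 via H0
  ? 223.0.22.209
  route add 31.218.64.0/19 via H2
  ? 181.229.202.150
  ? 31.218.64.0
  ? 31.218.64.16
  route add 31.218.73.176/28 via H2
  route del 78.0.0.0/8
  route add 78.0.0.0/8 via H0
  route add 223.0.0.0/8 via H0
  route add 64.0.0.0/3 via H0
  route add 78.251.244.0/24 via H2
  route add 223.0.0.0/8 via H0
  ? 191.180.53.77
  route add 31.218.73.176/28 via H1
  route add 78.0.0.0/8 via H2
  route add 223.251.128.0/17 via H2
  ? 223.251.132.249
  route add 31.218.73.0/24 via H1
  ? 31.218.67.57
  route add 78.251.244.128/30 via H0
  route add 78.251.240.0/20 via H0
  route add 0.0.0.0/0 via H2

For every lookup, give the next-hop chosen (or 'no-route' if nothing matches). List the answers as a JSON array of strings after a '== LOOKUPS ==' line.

Process each operation:
  + 223.248.0.0/13 (H0) depth=13
  del 223.248.0.0/13 (clear depth 13)
  + 223.0.0.0/8 (H2) depth=8
  + 31.218.73.0/24 (H2) depth=24
  + 78.0.0.0/8 (H2) depth=8
  + 0.0.0.0/0 (H0) depth=0
  lookup 223.0.22.209: bits 11011111 walk d0:H0→d1:-→d2:-→d3:-→d4:-→d5:-→d6:-→d7:-→d8:H2 -> H2
  + 31.218.64.0/19 (H2) depth=19
  lookup 181.229.202.150: bits 1 walk d0:H0→d1:- -> H0
  lookup 31.218.64.0: bits 00011111110110100100 walk d0:H0→d1:-→d2:-→d3:-→d4:-→d5:-→d6:-→d7:-→d8:-→d9:-→d10:-→d11:-→d12:-→d13:-→d14:-→d15:-→d16:-→d17:-→d18:-→d19:H2→d20:- -> H2
  lookup 31.218.64.16: bits 00011111110110100100 walk d0:H0→d1:-→d2:-→d3:-→d4:-→d5:-→d6:-→d7:-→d8:-→d9:-→d10:-→d11:-→d12:-→d13:-→d14:-→d15:-→d16:-→d17:-→d18:-→d19:H2→d20:- -> H2
  + 31.218.73.176/28 (H2) depth=28
  del 78.0.0.0/8 (clear depth 8)
  + 78.0.0.0/8 (H0) depth=8
  + 223.0.0.0/8 (H0) depth=8
  + 64.0.0.0/3 (H0) depth=3
  + 78.251.244.0/24 (H2) depth=24
  + 223.0.0.0/8 (H0) depth=8
  lookup 191.180.53.77: bits 1 walk d0:H0→d1:- -> H0
  + 31.218.73.176/28 (H1) depth=28
  + 78.0.0.0/8 (H2) depth=8
  + 223.251.128.0/17 (H2) depth=17
  lookup 223.251.132.249: bits 11011111111110111 walk d0:H0→d1:-→d2:-→d3:-→d4:-→d5:-→d6:-→d7:-→d8:H0→d9:-→d10:-→d11:-→d12:-→d13:-→d14:-→d15:-→d16:-→d17:H2 -> H2
  + 31.218.73.0/24 (H1) depth=24
  lookup 31.218.67.57: bits 00011111110110100100 walk d0:H0→d1:-→d2:-→d3:-→d4:-→d5:-→d6:-→d7:-→d8:-→d9:-→d10:-→d11:-→d12:-→d13:-→d14:-→d15:-→d16:-→d17:-→d18:-→d19:H2→d20:- -> H2
  + 78.251.244.128/30 (H0) depth=30
  + 78.251.240.0/20 (H0) depth=20
  + 0.0.0.0/0 (H2) depth=0

== LOOKUPS ==
["H2","H0","H2","H2","H0","H2","H2"]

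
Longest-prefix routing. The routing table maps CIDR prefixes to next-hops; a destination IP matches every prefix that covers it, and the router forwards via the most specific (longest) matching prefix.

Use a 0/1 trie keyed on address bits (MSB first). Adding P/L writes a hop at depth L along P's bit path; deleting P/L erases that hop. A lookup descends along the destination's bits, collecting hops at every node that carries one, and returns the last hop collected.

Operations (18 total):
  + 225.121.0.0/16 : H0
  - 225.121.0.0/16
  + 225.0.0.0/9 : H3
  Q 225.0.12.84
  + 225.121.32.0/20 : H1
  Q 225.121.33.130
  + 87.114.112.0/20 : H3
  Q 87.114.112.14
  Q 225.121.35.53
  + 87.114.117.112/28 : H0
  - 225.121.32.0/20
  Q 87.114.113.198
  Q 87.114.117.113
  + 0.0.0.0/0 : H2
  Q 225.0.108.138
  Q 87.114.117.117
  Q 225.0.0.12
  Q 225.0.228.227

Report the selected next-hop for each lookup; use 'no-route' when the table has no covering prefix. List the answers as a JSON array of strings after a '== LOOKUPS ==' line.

Trace:
  + 225.121.0.0/16 (H0) depth=16
  del 225.121.0.0/16 (clear depth 16)
  + 225.0.0.0/9 (H3) depth=9
  ? 225.0.12.84  path d0:-→d1:-→d2:-→d3:-→d4:-→d5:-→d6:-→d7:-→d8:-→d9:H3  best=H3
  + 225.121.32.0/20 (H1) depth=20
  ? 225.121.33.130  path d0:-→d1:-→d2:-→d3:-→d4:-→d5:-→d6:-→d7:-→d8:-→d9:H3→d10:-→d11:-→d12:-→d13:-→d14:-→d15:-→d16:-→d17:-→d18:-→d19:-→d20:H1  best=H1
  + 87.114.112.0/20 (H3) depth=20
  ? 87.114.112.14  path d0:-→d1:-→d2:-→d3:-→d4:-→d5:-→d6:-→d7:-→d8:-→d9:-→d10:-→d11:-→d12:-→d13:-→d14:-→d15:-→d16:-→d17:-→d18:-→d19:-→d20:H3  best=H3
  ? 225.121.35.53  path d0:-→d1:-→d2:-→d3:-→d4:-→d5:-→d6:-→d7:-→d8:-→d9:H3→d10:-→d11:-→d12:-→d13:-→d14:-→d15:-→d16:-→d17:-→d18:-→d19:-→d20:H1  best=H1
  + 87.114.117.112/28 (H0) depth=28
  del 225.121.32.0/20 (clear depth 20)
  ? 87.114.113.198  path d0:-→d1:-→d2:-→d3:-→d4:-→d5:-→d6:-→d7:-→d8:-→d9:-→d10:-→d11:-→d12:-→d13:-→d14:-→d15:-→d16:-→d17:-→d18:-→d19:-→d20:H3→d21:-  best=H3
  ? 87.114.117.113  path d0:-→d1:-→d2:-→d3:-→d4:-→d5:-→d6:-→d7:-→d8:-→d9:-→d10:-→d11:-→d12:-→d13:-→d14:-→d15:-→d16:-→d17:-→d18:-→d19:-→d20:H3→d21:-→d22:-→d23:-→d24:-→d25:-→d26:-→d27:-→d28:H0  best=H0
  + 0.0.0.0/0 (H2) depth=0
  ? 225.0.108.138  path d0:H2→d1:-→d2:-→d3:-→d4:-→d5:-→d6:-→d7:-→d8:-→d9:H3  best=H3
  ? 87.114.117.117  path d0:H2→d1:-→d2:-→d3:-→d4:-→d5:-→d6:-→d7:-→d8:-→d9:-→d10:-→d11:-→d12:-→d13:-→d14:-→d15:-→d16:-→d17:-→d18:-→d19:-→d20:H3→d21:-→d22:-→d23:-→d24:-→d25:-→d26:-→d27:-→d28:H0  best=H0
  ? 225.0.0.12  path d0:H2→d1:-→d2:-→d3:-→d4:-→d5:-→d6:-→d7:-→d8:-→d9:H3  best=H3
  ? 225.0.228.227  path d0:H2→d1:-→d2:-→d3:-→d4:-→d5:-→d6:-→d7:-→d8:-→d9:H3  best=H3

== LOOKUPS ==
["H3","H1","H3","H1","H3","H0","H3","H0","H3","H3"]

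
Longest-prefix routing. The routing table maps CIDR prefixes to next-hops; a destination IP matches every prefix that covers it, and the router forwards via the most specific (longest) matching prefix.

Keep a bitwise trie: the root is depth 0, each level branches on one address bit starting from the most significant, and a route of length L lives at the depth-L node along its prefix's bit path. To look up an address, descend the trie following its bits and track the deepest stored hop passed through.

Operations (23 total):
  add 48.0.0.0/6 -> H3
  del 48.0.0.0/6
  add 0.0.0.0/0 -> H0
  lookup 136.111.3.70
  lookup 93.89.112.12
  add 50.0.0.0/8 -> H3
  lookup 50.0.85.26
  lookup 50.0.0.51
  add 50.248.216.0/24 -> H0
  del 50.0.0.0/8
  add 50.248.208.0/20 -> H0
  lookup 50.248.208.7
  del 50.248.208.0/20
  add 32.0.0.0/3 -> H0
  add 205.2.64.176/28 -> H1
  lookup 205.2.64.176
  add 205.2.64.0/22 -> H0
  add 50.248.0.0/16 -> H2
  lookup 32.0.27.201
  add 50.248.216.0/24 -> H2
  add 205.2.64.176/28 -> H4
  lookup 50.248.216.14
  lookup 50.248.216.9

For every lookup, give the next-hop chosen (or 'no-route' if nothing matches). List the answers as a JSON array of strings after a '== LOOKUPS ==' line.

Apply in order:
  + 48.0.0.0/6 (H3) depth=6
  - 48.0.0.0/6 clear@6
  + 0.0.0.0/0 (H0) depth=0
  lookup 136.111.3.70: bits ε walk d0:H0 -> H0
  lookup 93.89.112.12: bits 0 walk d0:H0→d1:- -> H0
  + 50.0.0.0/8 (H3) depth=8
  lookup 50.0.85.26: bits 00110010 walk d0:H0→d1:-→d2:-→d3:-→d4:-→d5:-→d6:-→d7:-→d8:H3 -> H3
  lookup 50.0.0.51: bits 00110010 walk d0:H0→d1:-→d2:-→d3:-→d4:-→d5:-→d6:-→d7:-→d8:H3 -> H3
  + 50.248.216.0/24 (H0) depth=24
  - 50.0.0.0/8 clear@8
  + 50.248.208.0/20 (H0) depth=20
  lookup 50.248.208.7: bits 00110010111110001101 walk d0:H0→d1:-→d2:-→d3:-→d4:-→d5:-→d6:-→d7:-→d8:-→d9:-→d10:-→d11:-→d12:-→d13:-→d14:-→d15:-→d16:-→d17:-→d18:-→d19:-→d20:H0 -> H0
  - 50.248.208.0/20 clear@20
  + 32.0.0.0/3 (H0) depth=3
  + 205.2.64.176/28 (H1) depth=28
  lookup 205.2.64.176: bits 1100110100000010010000001011 walk d0:H0→d1:-→d2:-→d3:-→d4:-→d5:-→d6:-→d7:-→d8:-→d9:-→d10:-→d11:-→d12:-→d13:-→d14:-→d15:-→d16:-→d17:-→d18:-→d19:-→d20:-→d21:-→d22:-→d23:-→d24:-→d25:-→d26:-→d27:-→d28:H1 -> H1
  + 205.2.64.0/22 (H0) depth=22
  + 50.248.0.0/16 (H2) depth=16
  lookup 32.0.27.201: bits 001 walk d0:H0→d1:-→d2:-→d3:H0 -> H0
  + 50.248.216.0/24 (H2) depth=24
  + 205.2.64.176/28 (H4) depth=28
  lookup 50.248.216.14: bits 001100101111100011011000 walk d0:H0→d1:-→d2:-→d3:H0→d4:-→d5:-→d6:-→d7:-→d8:-→d9:-→d10:-→d11:-→d12:-→d13:-→d14:-→d15:-→d16:H2→d17:-→d18:-→d19:-→d20:-→d21:-→d22:-→d23:-→d24:H2 -> H2
  lookup 50.248.216.9: bits 001100101111100011011000 walk d0:H0→d1:-→d2:-→d3:H0→d4:-→d5:-→d6:-→d7:-→d8:-→d9:-→d10:-→d11:-→d12:-→d13:-→d14:-→d15:-→d16:H2→d17:-→d18:-→d19:-→d20:-→d21:-→d22:-→d23:-→d24:H2 -> H2

== LOOKUPS ==
["H0","H0","H3","H3","H0","H1","H0","H2","H2"]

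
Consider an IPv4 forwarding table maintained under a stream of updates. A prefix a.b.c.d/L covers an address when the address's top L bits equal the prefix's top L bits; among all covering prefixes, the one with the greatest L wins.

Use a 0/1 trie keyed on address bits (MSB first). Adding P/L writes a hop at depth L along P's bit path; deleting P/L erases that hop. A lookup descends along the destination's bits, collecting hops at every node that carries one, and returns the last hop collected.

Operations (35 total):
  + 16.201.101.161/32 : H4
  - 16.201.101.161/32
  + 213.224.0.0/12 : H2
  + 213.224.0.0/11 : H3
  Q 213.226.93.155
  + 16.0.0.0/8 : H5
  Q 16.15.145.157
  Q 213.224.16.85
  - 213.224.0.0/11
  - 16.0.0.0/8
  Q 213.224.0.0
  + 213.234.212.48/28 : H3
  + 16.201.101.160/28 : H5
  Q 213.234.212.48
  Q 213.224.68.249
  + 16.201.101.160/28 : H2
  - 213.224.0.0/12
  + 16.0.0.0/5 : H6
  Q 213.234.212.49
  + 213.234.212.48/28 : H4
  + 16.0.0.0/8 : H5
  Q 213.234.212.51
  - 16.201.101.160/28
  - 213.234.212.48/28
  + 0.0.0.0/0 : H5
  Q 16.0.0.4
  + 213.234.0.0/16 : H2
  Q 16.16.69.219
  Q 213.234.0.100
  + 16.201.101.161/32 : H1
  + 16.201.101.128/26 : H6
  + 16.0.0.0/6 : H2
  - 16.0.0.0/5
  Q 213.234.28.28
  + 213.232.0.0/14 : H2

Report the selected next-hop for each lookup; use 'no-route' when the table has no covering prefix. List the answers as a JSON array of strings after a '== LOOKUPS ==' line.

Process each operation:
  add 16.201.101.161/32 -> H4 at depth 32
  - 16.201.101.161/32 clear@32
  add 213.224.0.0/12 -> H2 at depth 12
  add 213.224.0.0/11 -> H3 at depth 11
  lookup 213.226.93.155: bits 110101011110 walk d0:-→d1:-→d2:-→d3:-→d4:-→d5:-→d6:-→d7:-→d8:-→d9:-→d10:-→d11:H3→d12:H2 -> H2
  add 16.0.0.0/8 -> H5 at depth 8
  lookup 16.15.145.157: bits 00010000 walk d0:-→d1:-→d2:-→d3:-→d4:-→d5:-→d6:-→d7:-→d8:H5 -> H5
  lookup 213.224.16.85: bits 110101011110 walk d0:-→d1:-→d2:-→d3:-→d4:-→d5:-→d6:-→d7:-→d8:-→d9:-→d10:-→d11:H3→d12:H2 -> H2
  - 213.224.0.0/11 clear@11
  - 16.0.0.0/8 clear@8
  lookup 213.224.0.0: bits 110101011110 walk d0:-→d1:-→d2:-→d3:-→d4:-→d5:-→d6:-→d7:-→d8:-→d9:-→d10:-→d11:-→d12:H2 -> H2
  add 213.234.212.48/28 -> H3 at depth 28
  add 16.201.101.160/28 -> H5 at depth 28
  lookup 213.234.212.48: bits 1101010111101010110101000011 walk d0:-→d1:-→d2:-→d3:-→d4:-→d5:-→d6:-→d7:-→d8:-→d9:-→d10:-→d11:-→d12:H2→d13:-→d14:-→d15:-→d16:-→d17:-→d18:-→d19:-→d20:-→d21:-→d22:-→d23:-→d24:-→d25:-→d26:-→d27:-→d28:H3 -> H3
  lookup 213.224.68.249: bits 110101011110 walk d0:-→d1:-→d2:-→d3:-→d4:-→d5:-→d6:-→d7:-→d8:-→d9:-→d10:-→d11:-→d12:H2 -> H2
  add 16.201.101.160/28 -> H2 at depth 28
  - 213.224.0.0/12 clear@12
  add 16.0.0.0/5 -> H6 at depth 5
  lookup 213.234.212.49: bits 1101010111101010110101000011 walk d0:-→d1:-→d2:-→d3:-→d4:-→d5:-→d6:-→d7:-→d8:-→d9:-→d10:-→d11:-→d12:-→d13:-→d14:-→d15:-→d16:-→d17:-→d18:-→d19:-→d20:-→d21:-→d22:-→d23:-→d24:-→d25:-→d26:-→d27:-→d28:H3 -> H3
  add 213.234.212.48/28 -> H4 at depth 28
  add 16.0.0.0/8 -> H5 at depth 8
  lookup 213.234.212.51: bits 1101010111101010110101000011 walk d0:-→d1:-→d2:-→d3:-→d4:-→d5:-→d6:-→d7:-→d8:-→d9:-→d10:-→d11:-→d12:-→d13:-→d14:-→d15:-→d16:-→d17:-→d18:-→d19:-→d20:-→d21:-→d22:-→d23:-→d24:-→d25:-→d26:-→d27:-→d28:H4 -> H4
  - 16.201.101.160/28 clear@28
  - 213.234.212.48/28 clear@28
  add 0.0.0.0/0 -> H5 at depth 0
  lookup 16.0.0.4: bits 00010000 walk d0:H5→d1:-→d2:-→d3:-→d4:-→d5:H6→d6:-→d7:-→d8:H5 -> H5
  add 213.234.0.0/16 -> H2 at depth 16
  lookup 16.16.69.219: bits 00010000 walk d0:H5→d1:-→d2:-→d3:-→d4:-→d5:H6→d6:-→d7:-→d8:H5 -> H5
  lookup 213.234.0.100: bits 1101010111101010 walk d0:H5→d1:-→d2:-→d3:-→d4:-→d5:-→d6:-→d7:-→d8:-→d9:-→d10:-→d11:-→d12:-→d13:-→d14:-→d15:-→d16:H2 -> H2
  add 16.201.101.161/32 -> H1 at depth 32
  add 16.201.101.128/26 -> H6 at depth 26
  add 16.0.0.0/6 -> H2 at depth 6
  - 16.0.0.0/5 clear@5
  lookup 213.234.28.28: bits 1101010111101010 walk d0:H5→d1:-→d2:-→d3:-→d4:-→d5:-→d6:-→d7:-→d8:-→d9:-→d10:-→d11:-→d12:-→d13:-→d14:-→d15:-→d16:H2 -> H2
  add 213.232.0.0/14 -> H2 at depth 14

== LOOKUPS ==
["H2","H5","H2","H2","H3","H2","H3","H4","H5","H5","H2","H2"]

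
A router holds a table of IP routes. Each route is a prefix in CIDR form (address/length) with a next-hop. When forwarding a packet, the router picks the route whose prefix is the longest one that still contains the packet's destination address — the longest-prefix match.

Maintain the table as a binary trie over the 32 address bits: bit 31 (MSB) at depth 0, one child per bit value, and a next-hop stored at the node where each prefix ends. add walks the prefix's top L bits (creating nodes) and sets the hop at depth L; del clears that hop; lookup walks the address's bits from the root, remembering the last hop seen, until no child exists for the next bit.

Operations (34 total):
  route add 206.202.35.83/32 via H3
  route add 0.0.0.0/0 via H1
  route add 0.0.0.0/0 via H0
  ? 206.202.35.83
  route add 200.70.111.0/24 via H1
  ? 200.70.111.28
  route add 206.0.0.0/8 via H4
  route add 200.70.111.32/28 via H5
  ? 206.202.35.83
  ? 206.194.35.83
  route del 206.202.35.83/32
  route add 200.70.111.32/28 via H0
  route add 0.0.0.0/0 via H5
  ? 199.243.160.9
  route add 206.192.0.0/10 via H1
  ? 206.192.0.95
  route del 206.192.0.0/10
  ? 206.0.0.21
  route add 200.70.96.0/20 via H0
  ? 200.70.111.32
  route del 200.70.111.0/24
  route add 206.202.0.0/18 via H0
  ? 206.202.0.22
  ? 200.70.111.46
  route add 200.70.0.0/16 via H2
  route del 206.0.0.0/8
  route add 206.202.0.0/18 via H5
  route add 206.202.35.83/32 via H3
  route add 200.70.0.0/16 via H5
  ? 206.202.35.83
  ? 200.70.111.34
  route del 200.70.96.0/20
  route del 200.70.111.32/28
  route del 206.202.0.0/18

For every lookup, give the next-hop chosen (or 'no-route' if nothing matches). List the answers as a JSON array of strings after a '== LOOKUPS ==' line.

Process each operation:
  + 206.202.35.83/32 (H3) depth=32
  + 0.0.0.0/0 (H1) depth=0
  + 0.0.0.0/0 (H0) depth=0
  ? 206.202.35.83  path d0:H0→d1:-→d2:-→d3:-→d4:-→d5:-→d6:-→d7:-→d8:-→d9:-→d10:-→d11:-→d12:-→d13:-→d14:-→d15:-→d16:-→d17:-→d18:-→d19:-→d20:-→d21:-→d22:-→d23:-→d24:-→d25:-→d26:-→d27:-→d28:-→d29:-→d30:-→d31:-→d32:H3  best=H3
  + 200.70.111.0/24 (H1) depth=24
  ? 200.70.111.28  path d0:H0→d1:-→d2:-→d3:-→d4:-→d5:-→d6:-→d7:-→d8:-→d9:-→d10:-→d11:-→d12:-→d13:-→d14:-→d15:-→d16:-→d17:-→d18:-→d19:-→d20:-→d21:-→d22:-→d23:-→d24:H1  best=H1
  + 206.0.0.0/8 (H4) depth=8
  + 200.70.111.32/28 (H5) depth=28
  ? 206.202.35.83  path d0:H0→d1:-→d2:-→d3:-→d4:-→d5:-→d6:-→d7:-→d8:H4→d9:-→d10:-→d11:-→d12:-→d13:-→d14:-→d15:-→d16:-→d17:-→d18:-→d19:-→d20:-→d21:-→d22:-→d23:-→d24:-→d25:-→d26:-→d27:-→d28:-→d29:-→d30:-→d31:-→d32:H3  best=H3
  ? 206.194.35.83  path d0:H0→d1:-→d2:-→d3:-→d4:-→d5:-→d6:-→d7:-→d8:H4→d9:-→d10:-→d11:-→d12:-  best=H4
  - 206.202.35.83/32 clear@32
  + 200.70.111.32/28 (H0) depth=28
  + 0.0.0.0/0 (H5) depth=0
  ? 199.243.160.9  path d0:H5→d1:-→d2:-→d3:-→d4:-  best=H5
  + 206.192.0.0/10 (H1) depth=10
  ? 206.192.0.95  path d0:H5→d1:-→d2:-→d3:-→d4:-→d5:-→d6:-→d7:-→d8:H4→d9:-→d10:H1→d11:-→d12:-  best=H1
  - 206.192.0.0/10 clear@10
  ? 206.0.0.21  path d0:H5→d1:-→d2:-→d3:-→d4:-→d5:-→d6:-→d7:-→d8:H4  best=H4
  + 200.70.96.0/20 (H0) depth=20
  ? 200.70.111.32  path d0:H5→d1:-→d2:-→d3:-→d4:-→d5:-→d6:-→d7:-→d8:-→d9:-→d10:-→d11:-→d12:-→d13:-→d14:-→d15:-→d16:-→d17:-→d18:-→d19:-→d20:H0→d21:-→d22:-→d23:-→d24:H1→d25:-→d26:-→d27:-→d28:H0  best=H0
  - 200.70.111.0/24 clear@24
  + 206.202.0.0/18 (H0) depth=18
  ? 206.202.0.22  path d0:H5→d1:-→d2:-→d3:-→d4:-→d5:-→d6:-→d7:-→d8:H4→d9:-→d10:-→d11:-→d12:-→d13:-→d14:-→d15:-→d16:-→d17:-→d18:H0  best=H0
  ? 200.70.111.46  path d0:H5→d1:-→d2:-→d3:-→d4:-→d5:-→d6:-→d7:-→d8:-→d9:-→d10:-→d11:-→d12:-→d13:-→d14:-→d15:-→d16:-→d17:-→d18:-→d19:-→d20:H0→d21:-→d22:-→d23:-→d24:-→d25:-→d26:-→d27:-→d28:H0  best=H0
  + 200.70.0.0/16 (H2) depth=16
  - 206.0.0.0/8 clear@8
  + 206.202.0.0/18 (H5) depth=18
  + 206.202.35.83/32 (H3) depth=32
  + 200.70.0.0/16 (H5) depth=16
  ? 206.202.35.83  path d0:H5→d1:-→d2:-→d3:-→d4:-→d5:-→d6:-→d7:-→d8:-→d9:-→d10:-→d11:-→d12:-→d13:-→d14:-→d15:-→d16:-→d17:-→d18:H5→d19:-→d20:-→d21:-→d22:-→d23:-→d24:-→d25:-→d26:-→d27:-→d28:-→d29:-→d30:-→d31:-→d32:H3  best=H3
  ? 200.70.111.34  path d0:H5→d1:-→d2:-→d3:-→d4:-→d5:-→d6:-→d7:-→d8:-→d9:-→d10:-→d11:-→d12:-→d13:-→d14:-→d15:-→d16:H5→d17:-→d18:-→d19:-→d20:H0→d21:-→d22:-→d23:-→d24:-→d25:-→d26:-→d27:-→d28:H0  best=H0
  - 200.70.96.0/20 clear@20
  - 200.70.111.32/28 clear@28
  - 206.202.0.0/18 clear@18

== LOOKUPS ==
["H3","H1","H3","H4","H5","H1","H4","H0","H0","H0","H3","H0"]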